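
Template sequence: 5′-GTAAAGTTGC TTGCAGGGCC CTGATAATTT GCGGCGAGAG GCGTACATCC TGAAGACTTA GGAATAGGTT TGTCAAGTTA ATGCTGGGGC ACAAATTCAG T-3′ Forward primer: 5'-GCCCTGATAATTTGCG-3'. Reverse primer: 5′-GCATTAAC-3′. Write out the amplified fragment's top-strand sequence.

Scanning the template, GCCCTGATAATTTGCG occurs at positions 18–33; this primer anneals to the bottom strand there with its 3' end pointing downstream.
Taking the reverse complement of GCATTAAC gives GTTAATGC, found at positions 77–84 on the template; the primer anneals here to the top strand with its 3' end pointing upstream.
The product is the template from position 18 through 84 (67 bp).

5'-GCCCTGATAATTTGCGGCGAGAGGCGTACATCCTGAAGACTTAGGAATAGGTTTGTCAAGTTAATGC-3'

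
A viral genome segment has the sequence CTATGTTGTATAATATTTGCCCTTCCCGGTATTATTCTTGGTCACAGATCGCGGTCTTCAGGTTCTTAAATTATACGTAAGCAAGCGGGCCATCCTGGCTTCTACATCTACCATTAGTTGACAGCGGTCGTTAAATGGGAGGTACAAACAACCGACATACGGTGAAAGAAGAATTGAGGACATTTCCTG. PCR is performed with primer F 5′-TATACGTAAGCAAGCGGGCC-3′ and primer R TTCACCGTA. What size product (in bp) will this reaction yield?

95 bp

The forward primer matches the template at positions 72–91.
Reverse complement of the reverse primer: TACGGTGAA. This occurs on the top strand at positions 158–166.
Product length = (reverse-primer end) − (forward-primer start) + 1 = 166 − 72 + 1 = 95 bp.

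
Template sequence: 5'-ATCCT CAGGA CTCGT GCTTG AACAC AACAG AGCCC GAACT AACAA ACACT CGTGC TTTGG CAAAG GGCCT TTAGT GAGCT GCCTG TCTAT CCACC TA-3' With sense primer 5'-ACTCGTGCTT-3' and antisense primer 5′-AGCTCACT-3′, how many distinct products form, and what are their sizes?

Two products: 71 bp, 33 bp

The forward primer ACTCGTGCTT matches the top strand at positions 10–19, 48–57.
The reverse primer's reverse complement is AGTGAGCT, matching at positions 73–80.
Each forward site pairs with the reverse site to give a product ending at position 80: sizes 71, 33 bp.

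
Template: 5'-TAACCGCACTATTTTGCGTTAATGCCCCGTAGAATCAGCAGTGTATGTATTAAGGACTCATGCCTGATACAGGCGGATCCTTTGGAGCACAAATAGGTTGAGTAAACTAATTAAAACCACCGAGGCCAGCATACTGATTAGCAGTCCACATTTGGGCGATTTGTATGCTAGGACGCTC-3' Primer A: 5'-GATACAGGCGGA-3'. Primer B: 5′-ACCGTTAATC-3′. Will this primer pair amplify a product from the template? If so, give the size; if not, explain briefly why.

No product — primer B has no binding site in the template.

Primer B (ACCGTTAATC) does not match the top strand, and its reverse complement GATTAACGGT does not match either.
With no annealing site for primer B, no amplification occurs.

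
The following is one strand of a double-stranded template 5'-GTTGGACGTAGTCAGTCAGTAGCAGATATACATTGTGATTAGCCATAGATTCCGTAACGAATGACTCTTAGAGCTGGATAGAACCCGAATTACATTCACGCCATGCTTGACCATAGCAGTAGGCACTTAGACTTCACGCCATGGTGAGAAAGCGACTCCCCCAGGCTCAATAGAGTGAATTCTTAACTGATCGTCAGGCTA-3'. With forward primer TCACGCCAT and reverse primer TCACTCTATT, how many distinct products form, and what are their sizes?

Two products: 83 bp, 45 bp

The forward primer TCACGCCAT matches the top strand at positions 96–104, 134–142.
The reverse primer's reverse complement is AATAGAGTGA, matching at positions 169–178.
Each forward site pairs with the reverse site to give a product ending at position 178: sizes 83, 45 bp.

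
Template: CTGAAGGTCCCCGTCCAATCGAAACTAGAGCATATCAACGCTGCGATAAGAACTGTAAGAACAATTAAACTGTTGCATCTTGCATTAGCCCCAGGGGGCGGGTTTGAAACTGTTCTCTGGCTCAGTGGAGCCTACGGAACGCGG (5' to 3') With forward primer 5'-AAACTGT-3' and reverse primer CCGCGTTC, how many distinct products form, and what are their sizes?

Two products: 78 bp, 38 bp

The forward primer AAACTGT matches the top strand at positions 67–73, 107–113.
The reverse primer's reverse complement is GAACGCGG, matching at positions 137–144.
Each forward site pairs with the reverse site to give a product ending at position 144: sizes 78, 38 bp.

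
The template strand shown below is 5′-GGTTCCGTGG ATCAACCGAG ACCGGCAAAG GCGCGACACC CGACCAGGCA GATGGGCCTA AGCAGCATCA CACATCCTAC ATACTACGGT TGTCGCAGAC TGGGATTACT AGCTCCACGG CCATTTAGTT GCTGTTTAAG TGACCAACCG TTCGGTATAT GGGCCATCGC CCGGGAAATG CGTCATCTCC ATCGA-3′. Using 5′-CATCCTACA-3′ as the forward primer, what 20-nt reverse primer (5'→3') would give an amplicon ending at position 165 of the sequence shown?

5'-GGCCCATATACCGAACGGTT-3'

The forward primer binds at positions 73–81; the product's 3' end on the top strand is position 165.
The reverse primer anneals to the top strand over positions 146–165, i.e. to AACCGTTCGGTATATGGGCC.
Its sequence written 5'→3' is the reverse complement: GGCCCATATACCGAACGGTT.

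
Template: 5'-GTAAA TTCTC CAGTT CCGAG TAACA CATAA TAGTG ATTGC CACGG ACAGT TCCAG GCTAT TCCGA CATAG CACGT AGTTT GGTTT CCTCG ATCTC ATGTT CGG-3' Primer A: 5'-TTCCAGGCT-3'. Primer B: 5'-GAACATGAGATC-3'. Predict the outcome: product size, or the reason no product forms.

Primer A (TTCCAGGCT) matches the top strand at positions 50–58; it acts as a forward primer.
Primer B's reverse complement is GATCTCATGTTC, matching the top strand at positions 90–101; it acts as a reverse primer.
The 3' ends face each other across positions 50–101, giving a 52 bp product.

Yes — a 52 bp product.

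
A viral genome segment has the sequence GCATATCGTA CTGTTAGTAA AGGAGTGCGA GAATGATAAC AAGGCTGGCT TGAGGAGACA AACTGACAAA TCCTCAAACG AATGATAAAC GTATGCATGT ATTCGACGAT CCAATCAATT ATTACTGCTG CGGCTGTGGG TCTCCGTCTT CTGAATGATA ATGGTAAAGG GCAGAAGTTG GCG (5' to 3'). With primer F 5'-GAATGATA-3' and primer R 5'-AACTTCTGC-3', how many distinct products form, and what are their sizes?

The forward primer GAATGATA matches the top strand at positions 31–38, 80–87, 153–160.
The reverse primer's reverse complement is GCAGAAGTT, matching at positions 171–179.
Each forward site pairs with the reverse site to give a product ending at position 179: sizes 149, 100, 27 bp.

Three products: 149 bp, 100 bp, 27 bp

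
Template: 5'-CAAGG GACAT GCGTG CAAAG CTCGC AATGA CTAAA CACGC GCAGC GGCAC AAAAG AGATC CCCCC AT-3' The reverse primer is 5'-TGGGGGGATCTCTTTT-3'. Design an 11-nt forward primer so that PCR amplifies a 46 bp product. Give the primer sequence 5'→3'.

5'-CTCGCAATGAC-3'

The reverse primer's reverse complement AAAAGAGATCCCCCCA matches the template at positions 51–66, so the product ends at position 66.
A 46 bp product then starts at position 66 − 46 + 1 = 21.
The forward primer is identical to the top strand there: CTCGCAATGAC.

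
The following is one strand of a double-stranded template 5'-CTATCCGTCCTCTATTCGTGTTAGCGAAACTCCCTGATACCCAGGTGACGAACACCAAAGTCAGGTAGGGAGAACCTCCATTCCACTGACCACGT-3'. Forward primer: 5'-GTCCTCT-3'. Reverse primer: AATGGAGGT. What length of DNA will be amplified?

Forward primer GTCCTCT is found on the top strand at positions 7–13.
The reverse primer's reverse complement is ACCTCCATT, which matches the template at positions 74–82.
Product length = (reverse-primer end) − (forward-primer start) + 1 = 82 − 7 + 1 = 76 bp.

76 bp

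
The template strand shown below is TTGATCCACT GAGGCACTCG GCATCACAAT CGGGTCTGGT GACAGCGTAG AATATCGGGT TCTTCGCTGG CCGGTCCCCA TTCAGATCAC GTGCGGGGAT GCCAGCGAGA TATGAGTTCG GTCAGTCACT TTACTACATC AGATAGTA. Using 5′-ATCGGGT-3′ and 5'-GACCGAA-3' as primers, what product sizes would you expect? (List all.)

95 bp, 70 bp

The forward primer ATCGGGT matches the top strand at positions 29–35, 54–60.
The reverse primer's reverse complement is TTCGGTC, matching at positions 117–123.
Each forward site pairs with the reverse site to give a product ending at position 123: sizes 95, 70 bp.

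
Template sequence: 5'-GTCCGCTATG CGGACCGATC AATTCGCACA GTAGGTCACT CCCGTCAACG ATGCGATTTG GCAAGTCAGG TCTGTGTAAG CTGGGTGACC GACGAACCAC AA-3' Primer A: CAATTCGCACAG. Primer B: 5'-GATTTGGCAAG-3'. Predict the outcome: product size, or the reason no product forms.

No product — both primers anneal to the same strand and extend in the same direction.

Primer A (CAATTCGCACAG) matches the top strand at positions 20–31 (3' end points downstream).
Primer B (GATTTGGCAAG) also matches the top strand directly, at positions 55–65 — its reverse complement CTTGCCAAATC is not present.
Both primers anneal to the bottom strand with 3' ends pointing the same way, so neither can prime synthesis back toward the other.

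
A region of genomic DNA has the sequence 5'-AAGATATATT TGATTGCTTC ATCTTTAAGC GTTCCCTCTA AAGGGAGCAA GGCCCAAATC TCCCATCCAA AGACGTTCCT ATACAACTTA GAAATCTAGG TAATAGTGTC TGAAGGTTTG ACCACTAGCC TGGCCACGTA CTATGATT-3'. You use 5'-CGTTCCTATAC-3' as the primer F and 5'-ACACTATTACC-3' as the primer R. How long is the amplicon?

36 bp

Scanning the template, CGTTCCTATAC occurs at positions 74–84; this primer anneals to the bottom strand there with its 3' end pointing downstream.
Taking the reverse complement of ACACTATTACC gives GGTAATAGTGT, found at positions 99–109 on the template; the primer anneals here to the top strand with its 3' end pointing upstream.
The product runs from position 74 to position 109, so its length is 109 − 74 + 1 = 36 bp.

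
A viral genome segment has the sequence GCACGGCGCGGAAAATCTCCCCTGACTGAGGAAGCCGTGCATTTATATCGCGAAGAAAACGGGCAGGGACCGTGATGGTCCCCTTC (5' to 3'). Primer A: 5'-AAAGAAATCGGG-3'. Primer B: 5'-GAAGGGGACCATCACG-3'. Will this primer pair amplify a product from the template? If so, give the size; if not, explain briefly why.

Primer A (AAAGAAATCGGG) does not match the top strand, and its reverse complement CCCGATTTCTTT does not match either.
With no annealing site for primer A, no amplification occurs.

No product — primer A has no binding site in the template.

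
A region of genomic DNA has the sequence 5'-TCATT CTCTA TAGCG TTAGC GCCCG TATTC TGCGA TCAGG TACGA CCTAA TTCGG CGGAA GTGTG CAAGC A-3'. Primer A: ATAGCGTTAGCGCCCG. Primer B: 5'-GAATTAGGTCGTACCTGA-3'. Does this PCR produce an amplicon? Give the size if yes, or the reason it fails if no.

Yes — a 44 bp product.

Primer A (ATAGCGTTAGCGCCCG) matches the top strand at positions 10–25; it acts as a forward primer.
Primer B's reverse complement is TCAGGTACGACCTAATTC, matching the top strand at positions 36–53; it acts as a reverse primer.
The 3' ends face each other across positions 10–53, giving a 44 bp product.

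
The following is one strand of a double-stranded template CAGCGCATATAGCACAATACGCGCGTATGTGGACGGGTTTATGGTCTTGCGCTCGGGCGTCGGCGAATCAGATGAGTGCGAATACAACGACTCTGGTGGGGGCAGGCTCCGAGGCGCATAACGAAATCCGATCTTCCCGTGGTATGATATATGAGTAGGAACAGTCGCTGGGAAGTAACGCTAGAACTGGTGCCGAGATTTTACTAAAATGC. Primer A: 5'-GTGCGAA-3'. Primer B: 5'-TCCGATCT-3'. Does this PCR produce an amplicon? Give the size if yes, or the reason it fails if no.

No product — both primers anneal to the same strand and extend in the same direction.

Primer A (GTGCGAA) matches the top strand at positions 76–82 (3' end points downstream).
Primer B (TCCGATCT) also matches the top strand directly, at positions 127–134 — its reverse complement AGATCGGA is not present.
Both primers anneal to the bottom strand with 3' ends pointing the same way, so neither can prime synthesis back toward the other.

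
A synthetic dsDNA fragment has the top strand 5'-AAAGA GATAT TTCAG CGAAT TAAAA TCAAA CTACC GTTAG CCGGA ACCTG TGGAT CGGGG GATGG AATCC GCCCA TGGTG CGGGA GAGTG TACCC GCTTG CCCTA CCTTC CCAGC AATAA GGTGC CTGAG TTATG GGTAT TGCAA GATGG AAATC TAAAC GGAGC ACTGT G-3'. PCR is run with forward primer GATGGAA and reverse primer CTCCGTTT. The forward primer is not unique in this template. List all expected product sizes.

The forward primer GATGGAA matches the top strand at positions 61–67, 146–152.
The reverse primer's reverse complement is AAACGGAG, matching at positions 157–164.
Each forward site pairs with the reverse site to give a product ending at position 164: sizes 104, 19 bp.

104 bp, 19 bp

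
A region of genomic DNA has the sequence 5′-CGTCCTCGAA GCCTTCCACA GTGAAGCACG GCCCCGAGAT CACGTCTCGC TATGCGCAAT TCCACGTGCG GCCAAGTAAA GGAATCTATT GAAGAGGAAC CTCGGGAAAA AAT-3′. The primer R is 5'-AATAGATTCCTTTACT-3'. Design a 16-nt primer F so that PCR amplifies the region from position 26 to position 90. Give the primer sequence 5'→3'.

The reverse primer's reverse complement AGTAAAGGAATCTATT matches the template at positions 75–90; the product starts at position 26.
The forward primer is identical to the top strand over positions 26–41: GCACGGCCCCGAGATC.

5'-GCACGGCCCCGAGATC-3'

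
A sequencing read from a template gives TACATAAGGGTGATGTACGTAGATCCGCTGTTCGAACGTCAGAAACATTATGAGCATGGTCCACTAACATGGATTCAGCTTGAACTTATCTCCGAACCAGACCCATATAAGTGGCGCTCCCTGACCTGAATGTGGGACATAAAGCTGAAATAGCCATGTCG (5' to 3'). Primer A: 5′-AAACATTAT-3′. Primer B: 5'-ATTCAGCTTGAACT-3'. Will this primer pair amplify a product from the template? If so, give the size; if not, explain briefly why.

No product — both primers anneal to the same strand and extend in the same direction.

Primer A (AAACATTAT) matches the top strand at positions 43–51 (3' end points downstream).
Primer B (ATTCAGCTTGAACT) also matches the top strand directly, at positions 73–86 — its reverse complement AGTTCAAGCTGAAT is not present.
Both primers anneal to the bottom strand with 3' ends pointing the same way, so neither can prime synthesis back toward the other.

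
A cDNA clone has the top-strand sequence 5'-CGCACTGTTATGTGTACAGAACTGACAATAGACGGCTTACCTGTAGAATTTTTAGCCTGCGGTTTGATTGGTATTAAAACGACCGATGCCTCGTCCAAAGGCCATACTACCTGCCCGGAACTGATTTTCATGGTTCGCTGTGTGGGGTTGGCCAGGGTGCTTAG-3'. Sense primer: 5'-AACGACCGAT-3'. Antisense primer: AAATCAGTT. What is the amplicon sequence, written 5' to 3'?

5'-AACGACCGATGCCTCGTCCAAAGGCCATACTACCTGCCCGGAACTGATTT-3'

Forward primer AACGACCGAT is found on the top strand at positions 78–87.
The reverse primer's reverse complement is AACTGATTT, which matches the template at positions 119–127.
The product is the template from position 78 through 127 (50 bp).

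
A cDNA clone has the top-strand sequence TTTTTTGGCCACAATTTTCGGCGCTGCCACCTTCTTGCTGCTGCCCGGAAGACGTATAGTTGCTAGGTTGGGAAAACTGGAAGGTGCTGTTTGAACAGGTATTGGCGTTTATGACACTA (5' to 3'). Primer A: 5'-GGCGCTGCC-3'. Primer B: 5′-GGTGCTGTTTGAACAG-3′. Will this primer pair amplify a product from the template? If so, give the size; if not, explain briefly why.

No product — both primers anneal to the same strand and extend in the same direction.

Primer A (GGCGCTGCC) matches the top strand at positions 20–28 (3' end points downstream).
Primer B (GGTGCTGTTTGAACAG) also matches the top strand directly, at positions 83–98 — its reverse complement CTGTTCAAACAGCACC is not present.
Both primers anneal to the bottom strand with 3' ends pointing the same way, so neither can prime synthesis back toward the other.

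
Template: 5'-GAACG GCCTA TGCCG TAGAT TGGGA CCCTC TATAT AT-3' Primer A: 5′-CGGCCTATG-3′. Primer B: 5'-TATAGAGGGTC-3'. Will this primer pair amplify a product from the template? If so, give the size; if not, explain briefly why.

Yes — a 31 bp product.

Primer A (CGGCCTATG) matches the top strand at positions 4–12; it acts as a forward primer.
Primer B's reverse complement is GACCCTCTATA, matching the top strand at positions 24–34; it acts as a reverse primer.
The 3' ends face each other across positions 4–34, giving a 31 bp product.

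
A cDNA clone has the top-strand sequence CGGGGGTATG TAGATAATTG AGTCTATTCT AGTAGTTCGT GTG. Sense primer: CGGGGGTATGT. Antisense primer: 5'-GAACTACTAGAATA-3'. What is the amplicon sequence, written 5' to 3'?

5'-CGGGGGTATGTAGATAATTGAGTCTATTCTAGTAGTTC-3'

Scanning the template, CGGGGGTATGT occurs at positions 1–11; this primer anneals to the bottom strand there with its 3' end pointing downstream.
Reverse complement of the reverse primer: TATTCTAGTAGTTC. This occurs on the top strand at positions 25–38.
The product is the template from position 1 through 38 (38 bp).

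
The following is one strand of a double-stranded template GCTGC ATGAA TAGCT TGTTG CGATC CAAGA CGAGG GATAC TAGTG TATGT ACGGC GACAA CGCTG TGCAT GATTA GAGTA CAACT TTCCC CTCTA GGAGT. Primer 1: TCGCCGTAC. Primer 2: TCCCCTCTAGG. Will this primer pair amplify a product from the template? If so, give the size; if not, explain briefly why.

No product — the primers' 3' ends point away from each other.

Primer 1 (TCGCCGTAC) has reverse complement GTACGGCGA, which matches the top strand at positions 49–57; primer 1 anneals to the top strand there with its 3' end pointing upstream toward position 49.
Primer 2 (TCCCCTCTAGG) matches the top strand directly at positions 87–97; it anneals to the bottom strand with its 3' end pointing downstream toward position 97.
The 3' ends diverge (primer 1 extends toward position 1, primer 2 toward position 100), so the primers never converge on a shared product.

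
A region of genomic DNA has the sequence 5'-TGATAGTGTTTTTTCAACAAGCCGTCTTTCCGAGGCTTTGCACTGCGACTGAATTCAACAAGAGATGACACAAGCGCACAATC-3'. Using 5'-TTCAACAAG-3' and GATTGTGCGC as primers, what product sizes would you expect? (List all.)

The forward primer TTCAACAAG matches the top strand at positions 13–21, 54–62.
The reverse primer's reverse complement is GCGCACAATC, matching at positions 74–83.
Each forward site pairs with the reverse site to give a product ending at position 83: sizes 71, 30 bp.

71 bp, 30 bp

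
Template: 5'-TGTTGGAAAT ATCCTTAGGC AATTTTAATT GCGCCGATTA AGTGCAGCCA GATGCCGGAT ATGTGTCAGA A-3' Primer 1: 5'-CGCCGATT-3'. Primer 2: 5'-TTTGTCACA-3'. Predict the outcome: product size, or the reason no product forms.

No product — primer 2 has no binding site in the template.

Primer 2 (TTTGTCACA) does not match the top strand, and its reverse complement TGTGACAAA does not match either.
With no annealing site for primer 2, no amplification occurs.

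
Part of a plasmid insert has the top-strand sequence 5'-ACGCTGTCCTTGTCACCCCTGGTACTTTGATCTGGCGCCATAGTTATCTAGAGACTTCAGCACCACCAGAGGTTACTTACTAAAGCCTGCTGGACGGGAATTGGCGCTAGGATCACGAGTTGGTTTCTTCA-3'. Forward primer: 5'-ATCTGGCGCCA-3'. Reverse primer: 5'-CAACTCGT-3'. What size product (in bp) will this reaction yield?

The forward primer matches the template at positions 30–40.
Taking the reverse complement of CAACTCGT gives ACGAGTTG, found at positions 115–122 on the template; the primer anneals here to the top strand with its 3' end pointing upstream.
The product runs from position 30 to position 122, so its length is 122 − 30 + 1 = 93 bp.

93 bp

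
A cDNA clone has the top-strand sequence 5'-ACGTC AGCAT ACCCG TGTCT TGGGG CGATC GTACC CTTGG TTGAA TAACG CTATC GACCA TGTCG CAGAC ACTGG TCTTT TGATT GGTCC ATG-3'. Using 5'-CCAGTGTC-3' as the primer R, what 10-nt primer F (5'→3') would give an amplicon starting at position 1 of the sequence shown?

5'-ACGTCAGCAT-3'

The reverse primer's reverse complement GACACTGG matches the template at positions 68–75; the product starts at position 1.
The forward primer is identical to the top strand over positions 1–10: ACGTCAGCAT.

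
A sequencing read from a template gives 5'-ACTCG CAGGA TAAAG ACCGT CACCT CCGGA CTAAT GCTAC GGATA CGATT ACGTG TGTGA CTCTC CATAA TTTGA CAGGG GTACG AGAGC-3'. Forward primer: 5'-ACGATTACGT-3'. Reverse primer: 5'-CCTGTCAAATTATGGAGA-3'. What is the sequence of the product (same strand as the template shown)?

5'-ACGATTACGTGTGTGACTCTCCATAATTTGACAGG-3'

Forward primer ACGATTACGT is found on the top strand at positions 45–54.
Taking the reverse complement of CCTGTCAAATTATGGAGA gives TCTCCATAATTTGACAGG, found at positions 62–79 on the template; the primer anneals here to the top strand with its 3' end pointing upstream.
The product is the template from position 45 through 79 (35 bp).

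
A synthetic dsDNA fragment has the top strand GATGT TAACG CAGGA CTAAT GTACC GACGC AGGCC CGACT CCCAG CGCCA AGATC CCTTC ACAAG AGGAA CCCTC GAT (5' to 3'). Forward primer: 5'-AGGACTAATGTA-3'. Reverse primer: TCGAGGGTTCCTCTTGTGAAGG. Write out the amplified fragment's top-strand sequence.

Forward primer AGGACTAATGTA is found on the top strand at positions 12–23.
Taking the reverse complement of TCGAGGGTTCCTCTTGTGAAGG gives CCTTCACAAGAGGAACCCTCGA, found at positions 56–77 on the template; the primer anneals here to the top strand with its 3' end pointing upstream.
The product is the template from position 12 through 77 (66 bp).

5'-AGGACTAATGTACCGACGCAGGCCCGACTCCCAGCGCCAAGATCCCTTCACAAGAGGAACCCTCGA-3'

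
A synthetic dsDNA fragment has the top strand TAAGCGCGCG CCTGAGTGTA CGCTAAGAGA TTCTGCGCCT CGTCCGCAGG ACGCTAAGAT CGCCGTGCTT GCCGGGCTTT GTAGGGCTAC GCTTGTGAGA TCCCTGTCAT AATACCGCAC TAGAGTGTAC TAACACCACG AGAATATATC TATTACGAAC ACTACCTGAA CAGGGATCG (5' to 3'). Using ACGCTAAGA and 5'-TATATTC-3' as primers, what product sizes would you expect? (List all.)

The forward primer ACGCTAAGA matches the top strand at positions 20–28, 51–59.
The reverse primer's reverse complement is GAATATA, matching at positions 142–148.
Each forward site pairs with the reverse site to give a product ending at position 148: sizes 129, 98 bp.

129 bp, 98 bp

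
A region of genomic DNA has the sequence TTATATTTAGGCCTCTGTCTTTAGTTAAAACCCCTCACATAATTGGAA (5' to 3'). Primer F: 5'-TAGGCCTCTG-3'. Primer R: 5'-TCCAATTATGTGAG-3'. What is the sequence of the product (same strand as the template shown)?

The forward primer matches the template at positions 8–17.
Reverse complement of the reverse primer: CTCACATAATTGGA. This occurs on the top strand at positions 34–47.
The product is the template from position 8 through 47 (40 bp).

5'-TAGGCCTCTGTCTTTAGTTAAAACCCCTCACATAATTGGA-3'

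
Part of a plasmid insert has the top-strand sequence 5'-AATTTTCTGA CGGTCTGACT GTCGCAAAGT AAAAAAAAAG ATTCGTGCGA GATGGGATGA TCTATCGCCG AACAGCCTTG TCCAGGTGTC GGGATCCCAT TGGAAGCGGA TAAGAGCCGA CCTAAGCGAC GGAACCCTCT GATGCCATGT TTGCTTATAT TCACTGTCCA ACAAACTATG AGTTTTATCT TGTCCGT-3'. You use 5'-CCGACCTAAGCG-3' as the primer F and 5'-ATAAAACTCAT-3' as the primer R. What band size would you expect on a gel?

Scanning the template, CCGACCTAAGCG occurs at positions 117–128; this primer anneals to the bottom strand there with its 3' end pointing downstream.
Taking the reverse complement of ATAAAACTCAT gives ATGAGTTTTAT, found at positions 178–188 on the template; the primer anneals here to the top strand with its 3' end pointing upstream.
Product length = (reverse-primer end) − (forward-primer start) + 1 = 188 − 117 + 1 = 72 bp.

72 bp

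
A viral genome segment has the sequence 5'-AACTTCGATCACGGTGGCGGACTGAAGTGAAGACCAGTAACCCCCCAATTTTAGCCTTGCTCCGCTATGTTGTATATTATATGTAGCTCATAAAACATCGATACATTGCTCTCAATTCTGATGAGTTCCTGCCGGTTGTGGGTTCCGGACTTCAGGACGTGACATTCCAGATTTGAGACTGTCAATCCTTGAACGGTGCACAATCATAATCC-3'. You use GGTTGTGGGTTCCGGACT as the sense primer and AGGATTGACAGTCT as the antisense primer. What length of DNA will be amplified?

56 bp

The forward primer matches the template at positions 134–151.
Taking the reverse complement of AGGATTGACAGTCT gives AGACTGTCAATCCT, found at positions 176–189 on the template; the primer anneals here to the top strand with its 3' end pointing upstream.
The product runs from position 134 to position 189, so its length is 189 − 134 + 1 = 56 bp.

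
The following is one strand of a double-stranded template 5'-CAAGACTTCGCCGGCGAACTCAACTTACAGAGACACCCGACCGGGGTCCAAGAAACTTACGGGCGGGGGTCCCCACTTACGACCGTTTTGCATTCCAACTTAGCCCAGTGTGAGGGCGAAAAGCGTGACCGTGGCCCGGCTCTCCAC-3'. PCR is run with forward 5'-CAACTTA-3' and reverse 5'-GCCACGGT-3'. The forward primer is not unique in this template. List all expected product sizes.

The forward primer CAACTTA matches the top strand at positions 21–27, 96–102.
The reverse primer's reverse complement is ACCGTGGC, matching at positions 128–135.
Each forward site pairs with the reverse site to give a product ending at position 135: sizes 115, 40 bp.

115 bp, 40 bp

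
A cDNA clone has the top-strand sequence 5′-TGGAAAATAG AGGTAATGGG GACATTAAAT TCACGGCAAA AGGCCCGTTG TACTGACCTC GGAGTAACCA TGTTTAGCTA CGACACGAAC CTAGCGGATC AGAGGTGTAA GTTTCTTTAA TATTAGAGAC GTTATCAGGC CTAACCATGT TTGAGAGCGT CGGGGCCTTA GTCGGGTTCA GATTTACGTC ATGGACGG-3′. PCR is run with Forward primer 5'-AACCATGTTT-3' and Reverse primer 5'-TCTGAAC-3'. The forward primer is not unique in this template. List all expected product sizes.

The forward primer AACCATGTTT matches the top strand at positions 66–75, 143–152.
The reverse primer's reverse complement is GTTCAGA, matching at positions 176–182.
Each forward site pairs with the reverse site to give a product ending at position 182: sizes 117, 40 bp.

117 bp, 40 bp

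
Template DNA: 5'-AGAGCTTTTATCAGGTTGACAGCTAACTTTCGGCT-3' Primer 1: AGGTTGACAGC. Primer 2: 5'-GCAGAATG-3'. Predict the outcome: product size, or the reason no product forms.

No product — primer 2 has no binding site in the template.

Primer 2 (GCAGAATG) does not match the top strand, and its reverse complement CATTCTGC does not match either.
With no annealing site for primer 2, no amplification occurs.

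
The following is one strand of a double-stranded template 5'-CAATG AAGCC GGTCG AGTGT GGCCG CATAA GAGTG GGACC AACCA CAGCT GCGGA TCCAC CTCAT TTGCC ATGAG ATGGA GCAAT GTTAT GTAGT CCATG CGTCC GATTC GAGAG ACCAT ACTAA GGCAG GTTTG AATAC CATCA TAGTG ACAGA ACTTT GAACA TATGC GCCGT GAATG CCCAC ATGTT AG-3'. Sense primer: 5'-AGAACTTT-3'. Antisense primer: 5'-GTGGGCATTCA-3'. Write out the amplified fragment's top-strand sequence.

5'-AGAACTTTGAACATATGCGCCGTGAATGCCCAC-3'

Forward primer AGAACTTT is found on the top strand at positions 153–160.
The reverse primer's reverse complement is TGAATGCCCAC, which matches the template at positions 175–185.
The product is the template from position 153 through 185 (33 bp).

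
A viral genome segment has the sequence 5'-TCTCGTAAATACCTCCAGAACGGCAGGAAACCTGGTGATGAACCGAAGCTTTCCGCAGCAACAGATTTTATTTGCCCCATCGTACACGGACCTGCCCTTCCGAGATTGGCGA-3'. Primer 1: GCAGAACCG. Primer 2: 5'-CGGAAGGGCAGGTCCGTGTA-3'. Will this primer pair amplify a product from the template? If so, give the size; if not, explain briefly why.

Primer 1 (GCAGAACCG) does not match the top strand, and its reverse complement CGGTTCTGC does not match either.
With no annealing site for primer 1, no amplification occurs.

No product — primer 1 has no binding site in the template.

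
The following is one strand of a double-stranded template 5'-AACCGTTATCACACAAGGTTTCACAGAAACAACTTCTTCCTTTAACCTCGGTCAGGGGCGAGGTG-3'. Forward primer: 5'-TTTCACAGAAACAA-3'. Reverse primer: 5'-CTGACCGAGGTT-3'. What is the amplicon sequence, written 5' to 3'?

5'-TTTCACAGAAACAACTTCTTCCTTTAACCTCGGTCAG-3'

Forward primer TTTCACAGAAACAA is found on the top strand at positions 19–32.
Taking the reverse complement of CTGACCGAGGTT gives AACCTCGGTCAG, found at positions 44–55 on the template; the primer anneals here to the top strand with its 3' end pointing upstream.
The product is the template from position 19 through 55 (37 bp).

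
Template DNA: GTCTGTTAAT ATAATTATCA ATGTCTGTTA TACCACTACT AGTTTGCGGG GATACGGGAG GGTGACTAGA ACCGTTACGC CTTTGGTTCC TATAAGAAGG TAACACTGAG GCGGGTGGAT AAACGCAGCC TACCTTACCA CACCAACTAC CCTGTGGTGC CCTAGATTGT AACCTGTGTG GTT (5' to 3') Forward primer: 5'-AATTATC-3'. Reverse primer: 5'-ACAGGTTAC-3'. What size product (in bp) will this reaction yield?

165 bp

The forward primer matches the template at positions 13–19.
Reverse complement of the reverse primer: GTAACCTGT. This occurs on the top strand at positions 169–177.
The product runs from position 13 to position 177, so its length is 177 − 13 + 1 = 165 bp.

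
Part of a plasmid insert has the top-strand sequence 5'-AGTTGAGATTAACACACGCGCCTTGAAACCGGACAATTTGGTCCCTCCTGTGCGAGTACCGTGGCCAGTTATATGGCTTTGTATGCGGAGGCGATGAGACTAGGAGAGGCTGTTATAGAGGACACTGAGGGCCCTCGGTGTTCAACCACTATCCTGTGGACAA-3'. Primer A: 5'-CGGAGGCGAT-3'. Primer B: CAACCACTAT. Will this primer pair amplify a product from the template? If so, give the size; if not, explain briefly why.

No product — both primers anneal to the same strand and extend in the same direction.

Primer A (CGGAGGCGAT) matches the top strand at positions 86–95 (3' end points downstream).
Primer B (CAACCACTAT) also matches the top strand directly, at positions 143–152 — its reverse complement ATAGTGGTTG is not present.
Both primers anneal to the bottom strand with 3' ends pointing the same way, so neither can prime synthesis back toward the other.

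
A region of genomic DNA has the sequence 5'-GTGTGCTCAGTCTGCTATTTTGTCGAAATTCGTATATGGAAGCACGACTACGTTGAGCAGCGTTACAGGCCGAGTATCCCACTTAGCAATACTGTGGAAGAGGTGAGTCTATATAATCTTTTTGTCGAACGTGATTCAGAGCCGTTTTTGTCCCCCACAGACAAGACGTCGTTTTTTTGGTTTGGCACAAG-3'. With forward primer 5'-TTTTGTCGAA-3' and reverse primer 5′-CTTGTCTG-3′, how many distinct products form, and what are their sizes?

The forward primer TTTTGTCGAA matches the top strand at positions 18–27, 120–129.
The reverse primer's reverse complement is CAGACAAG, matching at positions 158–165.
Each forward site pairs with the reverse site to give a product ending at position 165: sizes 148, 46 bp.

Two products: 148 bp, 46 bp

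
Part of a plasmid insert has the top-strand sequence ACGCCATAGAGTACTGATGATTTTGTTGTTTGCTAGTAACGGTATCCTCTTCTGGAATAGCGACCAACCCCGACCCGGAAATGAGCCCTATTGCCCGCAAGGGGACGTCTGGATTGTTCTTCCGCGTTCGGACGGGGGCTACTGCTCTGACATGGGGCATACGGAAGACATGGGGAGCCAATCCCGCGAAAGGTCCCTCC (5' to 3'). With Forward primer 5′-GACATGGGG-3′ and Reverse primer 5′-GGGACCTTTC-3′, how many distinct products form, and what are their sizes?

The forward primer GACATGGGG matches the top strand at positions 149–157, 167–175.
The reverse primer's reverse complement is GAAAGGTCCC, matching at positions 188–197.
Each forward site pairs with the reverse site to give a product ending at position 197: sizes 49, 31 bp.

Two products: 49 bp, 31 bp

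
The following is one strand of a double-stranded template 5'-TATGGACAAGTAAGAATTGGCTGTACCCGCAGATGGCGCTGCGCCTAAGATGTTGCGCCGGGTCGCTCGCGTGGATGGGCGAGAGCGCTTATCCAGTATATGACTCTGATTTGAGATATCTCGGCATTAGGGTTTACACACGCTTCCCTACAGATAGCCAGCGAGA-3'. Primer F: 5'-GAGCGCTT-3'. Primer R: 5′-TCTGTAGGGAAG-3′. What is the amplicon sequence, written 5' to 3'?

5'-GAGCGCTTATCCAGTATATGACTCTGATTTGAGATATCTCGGCATTAGGGTTTACACACGCTTCCCTACAGA-3'

Scanning the template, GAGCGCTT occurs at positions 83–90; this primer anneals to the bottom strand there with its 3' end pointing downstream.
The reverse primer's reverse complement is CTTCCCTACAGA, which matches the template at positions 143–154.
The product is the template from position 83 through 154 (72 bp).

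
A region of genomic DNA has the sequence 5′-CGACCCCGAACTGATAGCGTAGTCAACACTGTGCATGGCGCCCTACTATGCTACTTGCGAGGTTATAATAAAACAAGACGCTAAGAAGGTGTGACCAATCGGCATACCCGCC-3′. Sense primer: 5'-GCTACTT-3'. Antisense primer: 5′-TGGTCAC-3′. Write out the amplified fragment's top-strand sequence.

5'-GCTACTTGCGAGGTTATAATAAAACAAGACGCTAAGAAGGTGTGACCA-3'

The forward primer matches the template at positions 50–56.
Taking the reverse complement of TGGTCAC gives GTGACCA, found at positions 91–97 on the template; the primer anneals here to the top strand with its 3' end pointing upstream.
The product is the template from position 50 through 97 (48 bp).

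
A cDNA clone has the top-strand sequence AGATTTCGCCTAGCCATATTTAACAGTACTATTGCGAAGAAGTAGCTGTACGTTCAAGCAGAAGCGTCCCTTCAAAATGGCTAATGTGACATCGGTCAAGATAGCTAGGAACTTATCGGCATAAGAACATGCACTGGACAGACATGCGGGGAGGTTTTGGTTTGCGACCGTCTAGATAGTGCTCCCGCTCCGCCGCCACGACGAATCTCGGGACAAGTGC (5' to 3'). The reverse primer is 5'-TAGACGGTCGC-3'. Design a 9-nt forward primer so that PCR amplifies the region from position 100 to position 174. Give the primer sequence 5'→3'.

The reverse primer's reverse complement GCGACCGTCTA matches the template at positions 164–174; the product starts at position 100.
The forward primer is identical to the top strand over positions 100–108: GATAGCTAG.

5'-GATAGCTAG-3'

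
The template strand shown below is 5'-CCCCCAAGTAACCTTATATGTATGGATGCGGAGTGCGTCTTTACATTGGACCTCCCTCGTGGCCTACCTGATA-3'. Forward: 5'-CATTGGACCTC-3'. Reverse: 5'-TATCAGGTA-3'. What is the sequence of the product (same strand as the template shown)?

5'-CATTGGACCTCCCTCGTGGCCTACCTGATA-3'

Forward primer CATTGGACCTC is found on the top strand at positions 44–54.
Reverse complement of the reverse primer: TACCTGATA. This occurs on the top strand at positions 65–73.
The product is the template from position 44 through 73 (30 bp).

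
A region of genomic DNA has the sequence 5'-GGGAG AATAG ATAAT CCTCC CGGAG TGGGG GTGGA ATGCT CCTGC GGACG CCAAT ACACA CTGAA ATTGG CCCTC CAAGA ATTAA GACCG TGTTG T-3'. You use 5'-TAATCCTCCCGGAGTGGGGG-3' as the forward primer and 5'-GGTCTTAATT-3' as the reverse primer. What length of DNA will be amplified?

Forward primer TAATCCTCCCGGAGTGGGGG is found on the top strand at positions 12–31.
Reverse complement of the reverse primer: AATTAAGACC. This occurs on the top strand at positions 80–89.
The product runs from position 12 to position 89, so its length is 89 − 12 + 1 = 78 bp.

78 bp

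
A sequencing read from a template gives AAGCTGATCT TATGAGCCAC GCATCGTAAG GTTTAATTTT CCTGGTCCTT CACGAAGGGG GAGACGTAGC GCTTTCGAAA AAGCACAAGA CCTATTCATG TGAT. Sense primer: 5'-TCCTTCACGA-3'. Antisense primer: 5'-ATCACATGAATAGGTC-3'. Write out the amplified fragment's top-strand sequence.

5'-TCCTTCACGAAGGGGGAGACGTAGCGCTTTCGAAAAAGCACAAGACCTATTCATGTGAT-3'

Scanning the template, TCCTTCACGA occurs at positions 46–55; this primer anneals to the bottom strand there with its 3' end pointing downstream.
Reverse complement of the reverse primer: GACCTATTCATGTGAT. This occurs on the top strand at positions 89–104.
The product is the template from position 46 through 104 (59 bp).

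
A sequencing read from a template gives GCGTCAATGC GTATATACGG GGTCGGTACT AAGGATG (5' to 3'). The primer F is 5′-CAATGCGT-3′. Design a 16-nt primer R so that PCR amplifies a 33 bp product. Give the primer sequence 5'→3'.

5'-CATCCTTAGTACCGAC-3'

The forward primer binds at positions 5–12, so a 33 bp product ends at position 5 + 33 − 1 = 37.
The reverse primer anneals to the top strand over positions 22–37, i.e. to GTCGGTACTAAGGATG.
Its sequence written 5'→3' is the reverse complement: CATCCTTAGTACCGAC.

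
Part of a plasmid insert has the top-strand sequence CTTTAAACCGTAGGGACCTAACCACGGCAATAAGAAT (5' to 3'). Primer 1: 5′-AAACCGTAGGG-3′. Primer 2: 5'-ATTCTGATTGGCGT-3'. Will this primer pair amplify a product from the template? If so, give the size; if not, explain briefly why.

Primer 2 (ATTCTGATTGGCGT) does not match the top strand, and its reverse complement ACGCCAATCAGAAT does not match either.
With no annealing site for primer 2, no amplification occurs.

No product — primer 2 has no binding site in the template.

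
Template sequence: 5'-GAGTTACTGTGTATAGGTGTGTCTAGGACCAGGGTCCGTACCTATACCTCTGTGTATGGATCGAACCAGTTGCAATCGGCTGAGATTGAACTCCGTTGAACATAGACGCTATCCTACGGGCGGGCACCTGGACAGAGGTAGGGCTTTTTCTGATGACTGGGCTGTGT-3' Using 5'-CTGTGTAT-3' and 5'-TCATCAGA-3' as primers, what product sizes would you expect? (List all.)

The forward primer CTGTGTAT matches the top strand at positions 7–14, 50–57.
The reverse primer's reverse complement is TCTGATGA, matching at positions 149–156.
Each forward site pairs with the reverse site to give a product ending at position 156: sizes 150, 107 bp.

150 bp, 107 bp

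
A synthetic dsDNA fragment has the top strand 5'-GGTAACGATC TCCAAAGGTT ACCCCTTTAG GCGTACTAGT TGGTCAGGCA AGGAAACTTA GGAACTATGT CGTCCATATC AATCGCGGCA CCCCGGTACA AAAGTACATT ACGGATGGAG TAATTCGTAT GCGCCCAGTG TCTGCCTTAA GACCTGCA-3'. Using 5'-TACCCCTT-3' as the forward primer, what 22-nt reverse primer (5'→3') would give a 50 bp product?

5'-CATAGTTCCTAAGTTTCCTTGC-3'

The forward primer binds at positions 20–27, so a 50 bp product ends at position 20 + 50 − 1 = 69.
The reverse primer anneals to the top strand over positions 48–69, i.e. to GCAAGGAAACTTAGGAACTATG.
Its sequence written 5'→3' is the reverse complement: CATAGTTCCTAAGTTTCCTTGC.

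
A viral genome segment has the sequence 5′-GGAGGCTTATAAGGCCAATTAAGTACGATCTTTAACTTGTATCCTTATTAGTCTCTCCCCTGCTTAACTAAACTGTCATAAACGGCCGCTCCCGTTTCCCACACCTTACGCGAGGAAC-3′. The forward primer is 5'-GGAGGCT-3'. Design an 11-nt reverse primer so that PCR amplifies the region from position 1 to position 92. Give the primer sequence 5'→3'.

5'-GGAGCGGCCGT-3'

The product's 3' end on the top strand is position 92.
The reverse primer anneals to the top strand over positions 82–92, i.e. to ACGGCCGCTCC.
Its sequence written 5'→3' is the reverse complement: GGAGCGGCCGT.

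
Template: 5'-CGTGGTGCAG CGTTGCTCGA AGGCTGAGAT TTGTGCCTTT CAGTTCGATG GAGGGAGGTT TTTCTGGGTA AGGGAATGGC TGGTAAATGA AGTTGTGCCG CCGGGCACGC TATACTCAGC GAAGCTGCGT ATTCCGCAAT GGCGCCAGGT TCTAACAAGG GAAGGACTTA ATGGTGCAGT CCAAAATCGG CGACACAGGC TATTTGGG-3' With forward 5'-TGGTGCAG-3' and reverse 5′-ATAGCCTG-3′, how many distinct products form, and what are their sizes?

Two products: 201 bp, 32 bp

The forward primer TGGTGCAG matches the top strand at positions 3–10, 172–179.
The reverse primer's reverse complement is CAGGCTAT, matching at positions 196–203.
Each forward site pairs with the reverse site to give a product ending at position 203: sizes 201, 32 bp.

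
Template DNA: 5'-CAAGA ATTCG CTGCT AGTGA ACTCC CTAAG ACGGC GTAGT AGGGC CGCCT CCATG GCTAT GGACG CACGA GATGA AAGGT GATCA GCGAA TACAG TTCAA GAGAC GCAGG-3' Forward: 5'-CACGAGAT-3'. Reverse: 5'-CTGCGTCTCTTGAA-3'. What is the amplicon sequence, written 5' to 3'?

5'-CACGAGATGAAAGGTGATCAGCGAATACAGTTCAAGAGACGCAG-3'

The forward primer matches the template at positions 66–73.
Reverse complement of the reverse primer: TTCAAGAGACGCAG. This occurs on the top strand at positions 96–109.
The product is the template from position 66 through 109 (44 bp).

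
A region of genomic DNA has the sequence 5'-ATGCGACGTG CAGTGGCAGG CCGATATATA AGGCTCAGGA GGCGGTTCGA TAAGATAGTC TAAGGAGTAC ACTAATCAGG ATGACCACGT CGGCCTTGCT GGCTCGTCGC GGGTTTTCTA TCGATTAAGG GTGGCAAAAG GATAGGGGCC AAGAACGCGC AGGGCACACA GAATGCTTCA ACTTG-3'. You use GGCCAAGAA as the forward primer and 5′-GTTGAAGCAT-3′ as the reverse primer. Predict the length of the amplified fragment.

36 bp

Scanning the template, GGCCAAGAA occurs at positions 147–155; this primer anneals to the bottom strand there with its 3' end pointing downstream.
The reverse primer's reverse complement is ATGCTTCAAC, which matches the template at positions 173–182.
The product runs from position 147 to position 182, so its length is 182 − 147 + 1 = 36 bp.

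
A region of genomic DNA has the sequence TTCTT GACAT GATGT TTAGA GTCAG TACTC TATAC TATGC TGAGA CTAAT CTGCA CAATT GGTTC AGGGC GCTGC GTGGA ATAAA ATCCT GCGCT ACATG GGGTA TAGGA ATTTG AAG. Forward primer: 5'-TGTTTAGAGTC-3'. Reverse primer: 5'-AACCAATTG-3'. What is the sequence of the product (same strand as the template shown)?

Scanning the template, TGTTTAGAGTC occurs at positions 13–23; this primer anneals to the bottom strand there with its 3' end pointing downstream.
The reverse primer's reverse complement is CAATTGGTT, which matches the template at positions 56–64.
The product is the template from position 13 through 64 (52 bp).

5'-TGTTTAGAGTCAGTACTCTATACTATGCTGAGACTAATCTGCACAATTGGTT-3'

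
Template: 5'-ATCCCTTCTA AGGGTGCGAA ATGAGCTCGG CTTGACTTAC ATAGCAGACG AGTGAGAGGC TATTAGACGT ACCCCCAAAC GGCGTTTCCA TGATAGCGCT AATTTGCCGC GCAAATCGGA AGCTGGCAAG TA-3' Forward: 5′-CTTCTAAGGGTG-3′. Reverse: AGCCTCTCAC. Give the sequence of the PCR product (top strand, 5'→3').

Forward primer CTTCTAAGGGTG is found on the top strand at positions 5–16.
Reverse complement of the reverse primer: GTGAGAGGCT. This occurs on the top strand at positions 52–61.
The product is the template from position 5 through 61 (57 bp).

5'-CTTCTAAGGGTGCGAAATGAGCTCGGCTTGACTTACATAGCAGACGAGTGAGAGGCT-3'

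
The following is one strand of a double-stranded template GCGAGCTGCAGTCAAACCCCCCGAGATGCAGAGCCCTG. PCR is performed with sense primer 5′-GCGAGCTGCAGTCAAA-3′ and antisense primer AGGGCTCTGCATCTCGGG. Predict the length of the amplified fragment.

37 bp

Forward primer GCGAGCTGCAGTCAAA is found on the top strand at positions 1–16.
Reverse complement of the reverse primer: CCCGAGATGCAGAGCCCT. This occurs on the top strand at positions 20–37.
Product length = (reverse-primer end) − (forward-primer start) + 1 = 37 − 1 + 1 = 37 bp.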